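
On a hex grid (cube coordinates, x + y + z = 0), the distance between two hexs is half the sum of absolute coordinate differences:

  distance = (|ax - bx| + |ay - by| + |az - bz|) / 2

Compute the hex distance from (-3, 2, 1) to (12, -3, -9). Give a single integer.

|ax - bx| = |-3 - 12| = 15
|ay - by| = |2 - (-3)| = 5
|az - bz| = |1 - (-9)| = 10
distance = (15 + 5 + 10) / 2 = 30 / 2 = 15

Answer: 15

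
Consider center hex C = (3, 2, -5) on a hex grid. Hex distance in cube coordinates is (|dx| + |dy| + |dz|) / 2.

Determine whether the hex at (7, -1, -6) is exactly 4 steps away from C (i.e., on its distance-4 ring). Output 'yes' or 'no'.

|px - cx| = |7 - 3| = 4
|py - cy| = |-1 - 2| = 3
|pz - cz| = |-6 - (-5)| = 1
distance = (4+3+1)/2 = 8/2 = 4
radius = 4; distance == radius -> yes

Answer: yes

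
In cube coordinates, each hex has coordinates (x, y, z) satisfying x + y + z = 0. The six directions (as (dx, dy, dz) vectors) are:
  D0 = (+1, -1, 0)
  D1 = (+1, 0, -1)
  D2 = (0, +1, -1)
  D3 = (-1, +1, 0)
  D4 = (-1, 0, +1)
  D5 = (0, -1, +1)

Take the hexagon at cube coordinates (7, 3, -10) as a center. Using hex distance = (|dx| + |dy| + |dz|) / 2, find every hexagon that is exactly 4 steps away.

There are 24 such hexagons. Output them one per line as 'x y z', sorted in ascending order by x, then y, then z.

Walk ring at distance 4 from (7, 3, -10):
Start at center + D4*4 = (3, 3, -6)
  hex 0: (3, 3, -6)
  hex 1: (4, 2, -6)
  hex 2: (5, 1, -6)
  hex 3: (6, 0, -6)
  hex 4: (7, -1, -6)
  hex 5: (8, -1, -7)
  hex 6: (9, -1, -8)
  hex 7: (10, -1, -9)
  hex 8: (11, -1, -10)
  hex 9: (11, 0, -11)
  hex 10: (11, 1, -12)
  hex 11: (11, 2, -13)
  hex 12: (11, 3, -14)
  hex 13: (10, 4, -14)
  hex 14: (9, 5, -14)
  hex 15: (8, 6, -14)
  hex 16: (7, 7, -14)
  hex 17: (6, 7, -13)
  hex 18: (5, 7, -12)
  hex 19: (4, 7, -11)
  hex 20: (3, 7, -10)
  hex 21: (3, 6, -9)
  hex 22: (3, 5, -8)
  hex 23: (3, 4, -7)
Sorted: 24 hexes.

Answer: 3 3 -6
3 4 -7
3 5 -8
3 6 -9
3 7 -10
4 2 -6
4 7 -11
5 1 -6
5 7 -12
6 0 -6
6 7 -13
7 -1 -6
7 7 -14
8 -1 -7
8 6 -14
9 -1 -8
9 5 -14
10 -1 -9
10 4 -14
11 -1 -10
11 0 -11
11 1 -12
11 2 -13
11 3 -14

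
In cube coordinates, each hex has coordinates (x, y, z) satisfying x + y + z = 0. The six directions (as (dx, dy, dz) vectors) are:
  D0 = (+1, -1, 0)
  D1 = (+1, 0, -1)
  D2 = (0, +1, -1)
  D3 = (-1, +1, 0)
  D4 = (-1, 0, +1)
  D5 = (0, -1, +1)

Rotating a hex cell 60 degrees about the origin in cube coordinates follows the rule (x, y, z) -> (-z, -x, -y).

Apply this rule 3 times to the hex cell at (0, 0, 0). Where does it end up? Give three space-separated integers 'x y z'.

Start: (0, 0, 0)
Step 1: (0, 0, 0) -> (-(0), -(0), -(0)) = (0, 0, 0)
Step 2: (0, 0, 0) -> (-(0), -(0), -(0)) = (0, 0, 0)
Step 3: (0, 0, 0) -> (-(0), -(0), -(0)) = (0, 0, 0)

Answer: 0 0 0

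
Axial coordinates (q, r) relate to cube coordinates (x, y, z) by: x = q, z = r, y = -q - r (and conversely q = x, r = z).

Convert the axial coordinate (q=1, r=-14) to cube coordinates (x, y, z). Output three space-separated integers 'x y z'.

Answer: 1 13 -14

Derivation:
x = q = 1
z = r = -14
y = -x - z = -(1) - (-14) = 13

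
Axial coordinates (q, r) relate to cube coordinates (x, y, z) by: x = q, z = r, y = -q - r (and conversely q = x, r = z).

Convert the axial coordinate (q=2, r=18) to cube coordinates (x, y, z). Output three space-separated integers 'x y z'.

x = q = 2
z = r = 18
y = -x - z = -(2) - (18) = -20

Answer: 2 -20 18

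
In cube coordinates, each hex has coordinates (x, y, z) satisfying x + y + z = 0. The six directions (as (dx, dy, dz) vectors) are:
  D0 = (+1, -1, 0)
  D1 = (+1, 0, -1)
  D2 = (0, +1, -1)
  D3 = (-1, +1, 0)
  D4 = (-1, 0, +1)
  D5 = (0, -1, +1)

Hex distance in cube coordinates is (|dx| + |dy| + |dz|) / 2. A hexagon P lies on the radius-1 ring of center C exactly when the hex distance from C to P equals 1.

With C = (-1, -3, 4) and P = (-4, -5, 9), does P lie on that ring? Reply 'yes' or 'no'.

|px - cx| = |-4 - (-1)| = 3
|py - cy| = |-5 - (-3)| = 2
|pz - cz| = |9 - 4| = 5
distance = (3+2+5)/2 = 10/2 = 5
radius = 1; distance != radius -> no

Answer: no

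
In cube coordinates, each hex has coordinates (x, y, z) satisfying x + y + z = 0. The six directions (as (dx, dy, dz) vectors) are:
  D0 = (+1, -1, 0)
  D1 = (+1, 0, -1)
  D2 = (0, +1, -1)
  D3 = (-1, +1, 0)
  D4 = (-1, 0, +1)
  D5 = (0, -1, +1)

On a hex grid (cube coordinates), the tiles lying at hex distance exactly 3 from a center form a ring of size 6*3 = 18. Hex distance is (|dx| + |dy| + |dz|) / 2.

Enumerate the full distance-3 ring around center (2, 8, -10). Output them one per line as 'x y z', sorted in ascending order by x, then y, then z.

Answer: -1 8 -7
-1 9 -8
-1 10 -9
-1 11 -10
0 7 -7
0 11 -11
1 6 -7
1 11 -12
2 5 -7
2 11 -13
3 5 -8
3 10 -13
4 5 -9
4 9 -13
5 5 -10
5 6 -11
5 7 -12
5 8 -13

Derivation:
Walk ring at distance 3 from (2, 8, -10):
Start at center + D4*3 = (-1, 8, -7)
  hex 0: (-1, 8, -7)
  hex 1: (0, 7, -7)
  hex 2: (1, 6, -7)
  hex 3: (2, 5, -7)
  hex 4: (3, 5, -8)
  hex 5: (4, 5, -9)
  hex 6: (5, 5, -10)
  hex 7: (5, 6, -11)
  hex 8: (5, 7, -12)
  hex 9: (5, 8, -13)
  hex 10: (4, 9, -13)
  hex 11: (3, 10, -13)
  hex 12: (2, 11, -13)
  hex 13: (1, 11, -12)
  hex 14: (0, 11, -11)
  hex 15: (-1, 11, -10)
  hex 16: (-1, 10, -9)
  hex 17: (-1, 9, -8)
Sorted: 18 hexes.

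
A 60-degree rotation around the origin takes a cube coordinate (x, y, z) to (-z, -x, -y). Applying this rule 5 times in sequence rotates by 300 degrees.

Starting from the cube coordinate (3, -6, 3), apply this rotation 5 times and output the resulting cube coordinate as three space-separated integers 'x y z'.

Start: (3, -6, 3)
Step 1: (3, -6, 3) -> (-(3), -(3), -(-6)) = (-3, -3, 6)
Step 2: (-3, -3, 6) -> (-(6), -(-3), -(-3)) = (-6, 3, 3)
Step 3: (-6, 3, 3) -> (-(3), -(-6), -(3)) = (-3, 6, -3)
Step 4: (-3, 6, -3) -> (-(-3), -(-3), -(6)) = (3, 3, -6)
Step 5: (3, 3, -6) -> (-(-6), -(3), -(3)) = (6, -3, -3)

Answer: 6 -3 -3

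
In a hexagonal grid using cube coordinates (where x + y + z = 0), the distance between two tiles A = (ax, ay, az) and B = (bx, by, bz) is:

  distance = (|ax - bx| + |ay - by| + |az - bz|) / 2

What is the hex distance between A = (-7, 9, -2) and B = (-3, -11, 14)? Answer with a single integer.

Answer: 20

Derivation:
|ax - bx| = |-7 - (-3)| = 4
|ay - by| = |9 - (-11)| = 20
|az - bz| = |-2 - 14| = 16
distance = (4 + 20 + 16) / 2 = 40 / 2 = 20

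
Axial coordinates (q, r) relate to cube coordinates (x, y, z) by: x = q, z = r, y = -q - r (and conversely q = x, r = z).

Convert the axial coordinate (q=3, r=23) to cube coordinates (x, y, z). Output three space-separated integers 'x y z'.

x = q = 3
z = r = 23
y = -x - z = -(3) - (23) = -26

Answer: 3 -26 23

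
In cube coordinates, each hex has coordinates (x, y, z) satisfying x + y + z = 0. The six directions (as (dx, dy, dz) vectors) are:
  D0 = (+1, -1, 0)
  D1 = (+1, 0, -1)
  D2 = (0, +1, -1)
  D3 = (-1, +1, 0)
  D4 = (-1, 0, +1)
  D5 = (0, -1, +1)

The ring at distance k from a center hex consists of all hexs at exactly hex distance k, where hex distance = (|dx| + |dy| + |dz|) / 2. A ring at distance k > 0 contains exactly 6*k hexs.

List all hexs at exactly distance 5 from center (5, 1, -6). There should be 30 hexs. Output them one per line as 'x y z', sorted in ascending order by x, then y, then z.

Walk ring at distance 5 from (5, 1, -6):
Start at center + D4*5 = (0, 1, -1)
  hex 0: (0, 1, -1)
  hex 1: (1, 0, -1)
  hex 2: (2, -1, -1)
  hex 3: (3, -2, -1)
  hex 4: (4, -3, -1)
  hex 5: (5, -4, -1)
  hex 6: (6, -4, -2)
  hex 7: (7, -4, -3)
  hex 8: (8, -4, -4)
  hex 9: (9, -4, -5)
  hex 10: (10, -4, -6)
  hex 11: (10, -3, -7)
  hex 12: (10, -2, -8)
  hex 13: (10, -1, -9)
  hex 14: (10, 0, -10)
  hex 15: (10, 1, -11)
  hex 16: (9, 2, -11)
  hex 17: (8, 3, -11)
  hex 18: (7, 4, -11)
  hex 19: (6, 5, -11)
  hex 20: (5, 6, -11)
  hex 21: (4, 6, -10)
  hex 22: (3, 6, -9)
  hex 23: (2, 6, -8)
  hex 24: (1, 6, -7)
  hex 25: (0, 6, -6)
  hex 26: (0, 5, -5)
  hex 27: (0, 4, -4)
  hex 28: (0, 3, -3)
  hex 29: (0, 2, -2)
Sorted: 30 hexes.

Answer: 0 1 -1
0 2 -2
0 3 -3
0 4 -4
0 5 -5
0 6 -6
1 0 -1
1 6 -7
2 -1 -1
2 6 -8
3 -2 -1
3 6 -9
4 -3 -1
4 6 -10
5 -4 -1
5 6 -11
6 -4 -2
6 5 -11
7 -4 -3
7 4 -11
8 -4 -4
8 3 -11
9 -4 -5
9 2 -11
10 -4 -6
10 -3 -7
10 -2 -8
10 -1 -9
10 0 -10
10 1 -11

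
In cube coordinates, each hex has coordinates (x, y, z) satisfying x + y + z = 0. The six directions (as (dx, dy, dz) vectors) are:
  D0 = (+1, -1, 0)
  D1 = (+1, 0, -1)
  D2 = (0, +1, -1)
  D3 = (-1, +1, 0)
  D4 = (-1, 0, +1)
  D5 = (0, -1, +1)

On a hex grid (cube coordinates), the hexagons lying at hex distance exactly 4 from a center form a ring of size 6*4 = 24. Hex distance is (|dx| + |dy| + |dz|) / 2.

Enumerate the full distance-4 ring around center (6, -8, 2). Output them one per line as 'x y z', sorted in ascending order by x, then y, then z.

Answer: 2 -8 6
2 -7 5
2 -6 4
2 -5 3
2 -4 2
3 -9 6
3 -4 1
4 -10 6
4 -4 0
5 -11 6
5 -4 -1
6 -12 6
6 -4 -2
7 -12 5
7 -5 -2
8 -12 4
8 -6 -2
9 -12 3
9 -7 -2
10 -12 2
10 -11 1
10 -10 0
10 -9 -1
10 -8 -2

Derivation:
Walk ring at distance 4 from (6, -8, 2):
Start at center + D4*4 = (2, -8, 6)
  hex 0: (2, -8, 6)
  hex 1: (3, -9, 6)
  hex 2: (4, -10, 6)
  hex 3: (5, -11, 6)
  hex 4: (6, -12, 6)
  hex 5: (7, -12, 5)
  hex 6: (8, -12, 4)
  hex 7: (9, -12, 3)
  hex 8: (10, -12, 2)
  hex 9: (10, -11, 1)
  hex 10: (10, -10, 0)
  hex 11: (10, -9, -1)
  hex 12: (10, -8, -2)
  hex 13: (9, -7, -2)
  hex 14: (8, -6, -2)
  hex 15: (7, -5, -2)
  hex 16: (6, -4, -2)
  hex 17: (5, -4, -1)
  hex 18: (4, -4, 0)
  hex 19: (3, -4, 1)
  hex 20: (2, -4, 2)
  hex 21: (2, -5, 3)
  hex 22: (2, -6, 4)
  hex 23: (2, -7, 5)
Sorted: 24 hexes.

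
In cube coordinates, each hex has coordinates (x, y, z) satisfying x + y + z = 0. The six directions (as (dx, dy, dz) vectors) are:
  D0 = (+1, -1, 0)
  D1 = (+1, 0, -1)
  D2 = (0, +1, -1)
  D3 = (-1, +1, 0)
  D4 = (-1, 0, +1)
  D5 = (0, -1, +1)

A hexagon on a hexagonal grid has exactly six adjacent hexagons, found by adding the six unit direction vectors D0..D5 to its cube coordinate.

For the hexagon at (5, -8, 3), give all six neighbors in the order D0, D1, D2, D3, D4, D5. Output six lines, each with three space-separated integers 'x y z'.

Answer: 6 -9 3
6 -8 2
5 -7 2
4 -7 3
4 -8 4
5 -9 4

Derivation:
Center: (5, -8, 3). Add each direction:
  D0: (5, -8, 3) + (1, -1, 0) = (6, -9, 3)
  D1: (5, -8, 3) + (1, 0, -1) = (6, -8, 2)
  D2: (5, -8, 3) + (0, 1, -1) = (5, -7, 2)
  D3: (5, -8, 3) + (-1, 1, 0) = (4, -7, 3)
  D4: (5, -8, 3) + (-1, 0, 1) = (4, -8, 4)
  D5: (5, -8, 3) + (0, -1, 1) = (5, -9, 4)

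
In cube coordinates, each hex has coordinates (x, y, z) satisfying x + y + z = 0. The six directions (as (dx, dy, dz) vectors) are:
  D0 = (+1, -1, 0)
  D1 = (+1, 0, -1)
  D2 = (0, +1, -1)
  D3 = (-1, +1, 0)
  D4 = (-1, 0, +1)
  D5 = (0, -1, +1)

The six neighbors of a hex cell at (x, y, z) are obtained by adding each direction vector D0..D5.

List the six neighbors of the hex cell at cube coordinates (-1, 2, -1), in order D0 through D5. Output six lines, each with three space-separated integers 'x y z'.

Answer: 0 1 -1
0 2 -2
-1 3 -2
-2 3 -1
-2 2 0
-1 1 0

Derivation:
Center: (-1, 2, -1). Add each direction:
  D0: (-1, 2, -1) + (1, -1, 0) = (0, 1, -1)
  D1: (-1, 2, -1) + (1, 0, -1) = (0, 2, -2)
  D2: (-1, 2, -1) + (0, 1, -1) = (-1, 3, -2)
  D3: (-1, 2, -1) + (-1, 1, 0) = (-2, 3, -1)
  D4: (-1, 2, -1) + (-1, 0, 1) = (-2, 2, 0)
  D5: (-1, 2, -1) + (0, -1, 1) = (-1, 1, 0)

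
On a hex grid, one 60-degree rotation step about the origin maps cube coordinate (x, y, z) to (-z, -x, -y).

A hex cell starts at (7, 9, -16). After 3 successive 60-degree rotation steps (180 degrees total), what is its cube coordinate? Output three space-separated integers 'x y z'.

Answer: -7 -9 16

Derivation:
Start: (7, 9, -16)
Step 1: (7, 9, -16) -> (-(-16), -(7), -(9)) = (16, -7, -9)
Step 2: (16, -7, -9) -> (-(-9), -(16), -(-7)) = (9, -16, 7)
Step 3: (9, -16, 7) -> (-(7), -(9), -(-16)) = (-7, -9, 16)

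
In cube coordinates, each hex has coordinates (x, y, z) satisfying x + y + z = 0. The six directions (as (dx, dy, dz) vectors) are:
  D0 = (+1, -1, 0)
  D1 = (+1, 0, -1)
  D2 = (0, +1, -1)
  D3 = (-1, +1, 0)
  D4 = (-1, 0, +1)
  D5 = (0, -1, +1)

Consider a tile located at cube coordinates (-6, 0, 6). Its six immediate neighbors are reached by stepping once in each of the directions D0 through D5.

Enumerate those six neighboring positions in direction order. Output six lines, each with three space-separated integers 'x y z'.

Center: (-6, 0, 6). Add each direction:
  D0: (-6, 0, 6) + (1, -1, 0) = (-5, -1, 6)
  D1: (-6, 0, 6) + (1, 0, -1) = (-5, 0, 5)
  D2: (-6, 0, 6) + (0, 1, -1) = (-6, 1, 5)
  D3: (-6, 0, 6) + (-1, 1, 0) = (-7, 1, 6)
  D4: (-6, 0, 6) + (-1, 0, 1) = (-7, 0, 7)
  D5: (-6, 0, 6) + (0, -1, 1) = (-6, -1, 7)

Answer: -5 -1 6
-5 0 5
-6 1 5
-7 1 6
-7 0 7
-6 -1 7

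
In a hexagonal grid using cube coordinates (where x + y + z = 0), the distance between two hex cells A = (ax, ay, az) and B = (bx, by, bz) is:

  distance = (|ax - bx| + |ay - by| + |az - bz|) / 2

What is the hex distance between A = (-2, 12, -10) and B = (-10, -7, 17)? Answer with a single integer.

Answer: 27

Derivation:
|ax - bx| = |-2 - (-10)| = 8
|ay - by| = |12 - (-7)| = 19
|az - bz| = |-10 - 17| = 27
distance = (8 + 19 + 27) / 2 = 54 / 2 = 27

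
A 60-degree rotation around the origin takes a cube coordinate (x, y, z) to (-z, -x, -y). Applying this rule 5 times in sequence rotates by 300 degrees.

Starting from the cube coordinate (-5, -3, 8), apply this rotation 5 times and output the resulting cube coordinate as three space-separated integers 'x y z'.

Answer: 3 -8 5

Derivation:
Start: (-5, -3, 8)
Step 1: (-5, -3, 8) -> (-(8), -(-5), -(-3)) = (-8, 5, 3)
Step 2: (-8, 5, 3) -> (-(3), -(-8), -(5)) = (-3, 8, -5)
Step 3: (-3, 8, -5) -> (-(-5), -(-3), -(8)) = (5, 3, -8)
Step 4: (5, 3, -8) -> (-(-8), -(5), -(3)) = (8, -5, -3)
Step 5: (8, -5, -3) -> (-(-3), -(8), -(-5)) = (3, -8, 5)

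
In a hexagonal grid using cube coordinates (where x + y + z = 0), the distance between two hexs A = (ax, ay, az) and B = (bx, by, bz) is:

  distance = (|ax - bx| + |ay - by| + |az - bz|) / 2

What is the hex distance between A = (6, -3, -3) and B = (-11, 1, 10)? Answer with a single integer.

|ax - bx| = |6 - (-11)| = 17
|ay - by| = |-3 - 1| = 4
|az - bz| = |-3 - 10| = 13
distance = (17 + 4 + 13) / 2 = 34 / 2 = 17

Answer: 17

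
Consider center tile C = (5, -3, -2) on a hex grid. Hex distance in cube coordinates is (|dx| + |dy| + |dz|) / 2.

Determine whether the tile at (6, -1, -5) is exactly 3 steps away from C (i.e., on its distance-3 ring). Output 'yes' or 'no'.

Answer: yes

Derivation:
|px - cx| = |6 - 5| = 1
|py - cy| = |-1 - (-3)| = 2
|pz - cz| = |-5 - (-2)| = 3
distance = (1+2+3)/2 = 6/2 = 3
radius = 3; distance == radius -> yes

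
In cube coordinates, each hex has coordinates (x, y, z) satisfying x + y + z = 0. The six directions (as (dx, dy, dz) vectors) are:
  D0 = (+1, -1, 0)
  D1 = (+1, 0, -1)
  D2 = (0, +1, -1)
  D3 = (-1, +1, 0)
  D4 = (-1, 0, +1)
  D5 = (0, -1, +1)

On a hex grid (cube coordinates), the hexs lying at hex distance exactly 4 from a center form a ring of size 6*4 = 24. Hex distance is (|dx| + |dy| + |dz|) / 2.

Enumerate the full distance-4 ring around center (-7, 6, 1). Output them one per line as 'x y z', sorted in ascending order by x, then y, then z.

Walk ring at distance 4 from (-7, 6, 1):
Start at center + D4*4 = (-11, 6, 5)
  hex 0: (-11, 6, 5)
  hex 1: (-10, 5, 5)
  hex 2: (-9, 4, 5)
  hex 3: (-8, 3, 5)
  hex 4: (-7, 2, 5)
  hex 5: (-6, 2, 4)
  hex 6: (-5, 2, 3)
  hex 7: (-4, 2, 2)
  hex 8: (-3, 2, 1)
  hex 9: (-3, 3, 0)
  hex 10: (-3, 4, -1)
  hex 11: (-3, 5, -2)
  hex 12: (-3, 6, -3)
  hex 13: (-4, 7, -3)
  hex 14: (-5, 8, -3)
  hex 15: (-6, 9, -3)
  hex 16: (-7, 10, -3)
  hex 17: (-8, 10, -2)
  hex 18: (-9, 10, -1)
  hex 19: (-10, 10, 0)
  hex 20: (-11, 10, 1)
  hex 21: (-11, 9, 2)
  hex 22: (-11, 8, 3)
  hex 23: (-11, 7, 4)
Sorted: 24 hexes.

Answer: -11 6 5
-11 7 4
-11 8 3
-11 9 2
-11 10 1
-10 5 5
-10 10 0
-9 4 5
-9 10 -1
-8 3 5
-8 10 -2
-7 2 5
-7 10 -3
-6 2 4
-6 9 -3
-5 2 3
-5 8 -3
-4 2 2
-4 7 -3
-3 2 1
-3 3 0
-3 4 -1
-3 5 -2
-3 6 -3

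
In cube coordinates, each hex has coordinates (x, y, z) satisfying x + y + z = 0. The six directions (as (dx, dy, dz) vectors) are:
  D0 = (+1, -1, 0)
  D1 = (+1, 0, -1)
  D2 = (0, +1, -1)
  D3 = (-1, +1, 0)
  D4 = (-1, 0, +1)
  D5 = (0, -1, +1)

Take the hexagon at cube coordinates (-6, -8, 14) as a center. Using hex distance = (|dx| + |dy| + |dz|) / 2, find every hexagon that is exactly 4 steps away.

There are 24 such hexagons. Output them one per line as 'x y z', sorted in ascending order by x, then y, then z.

Walk ring at distance 4 from (-6, -8, 14):
Start at center + D4*4 = (-10, -8, 18)
  hex 0: (-10, -8, 18)
  hex 1: (-9, -9, 18)
  hex 2: (-8, -10, 18)
  hex 3: (-7, -11, 18)
  hex 4: (-6, -12, 18)
  hex 5: (-5, -12, 17)
  hex 6: (-4, -12, 16)
  hex 7: (-3, -12, 15)
  hex 8: (-2, -12, 14)
  hex 9: (-2, -11, 13)
  hex 10: (-2, -10, 12)
  hex 11: (-2, -9, 11)
  hex 12: (-2, -8, 10)
  hex 13: (-3, -7, 10)
  hex 14: (-4, -6, 10)
  hex 15: (-5, -5, 10)
  hex 16: (-6, -4, 10)
  hex 17: (-7, -4, 11)
  hex 18: (-8, -4, 12)
  hex 19: (-9, -4, 13)
  hex 20: (-10, -4, 14)
  hex 21: (-10, -5, 15)
  hex 22: (-10, -6, 16)
  hex 23: (-10, -7, 17)
Sorted: 24 hexes.

Answer: -10 -8 18
-10 -7 17
-10 -6 16
-10 -5 15
-10 -4 14
-9 -9 18
-9 -4 13
-8 -10 18
-8 -4 12
-7 -11 18
-7 -4 11
-6 -12 18
-6 -4 10
-5 -12 17
-5 -5 10
-4 -12 16
-4 -6 10
-3 -12 15
-3 -7 10
-2 -12 14
-2 -11 13
-2 -10 12
-2 -9 11
-2 -8 10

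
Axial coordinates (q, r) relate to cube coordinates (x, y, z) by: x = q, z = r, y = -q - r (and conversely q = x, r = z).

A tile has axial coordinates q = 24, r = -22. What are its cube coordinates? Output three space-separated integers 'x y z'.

Answer: 24 -2 -22

Derivation:
x = q = 24
z = r = -22
y = -x - z = -(24) - (-22) = -2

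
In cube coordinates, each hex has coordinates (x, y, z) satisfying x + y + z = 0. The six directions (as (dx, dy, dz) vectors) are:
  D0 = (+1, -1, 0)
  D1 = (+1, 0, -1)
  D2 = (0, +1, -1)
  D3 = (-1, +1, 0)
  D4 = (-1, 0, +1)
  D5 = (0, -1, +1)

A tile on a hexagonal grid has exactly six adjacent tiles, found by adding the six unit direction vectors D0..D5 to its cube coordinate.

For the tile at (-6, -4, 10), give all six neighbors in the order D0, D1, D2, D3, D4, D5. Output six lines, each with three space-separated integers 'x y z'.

Center: (-6, -4, 10). Add each direction:
  D0: (-6, -4, 10) + (1, -1, 0) = (-5, -5, 10)
  D1: (-6, -4, 10) + (1, 0, -1) = (-5, -4, 9)
  D2: (-6, -4, 10) + (0, 1, -1) = (-6, -3, 9)
  D3: (-6, -4, 10) + (-1, 1, 0) = (-7, -3, 10)
  D4: (-6, -4, 10) + (-1, 0, 1) = (-7, -4, 11)
  D5: (-6, -4, 10) + (0, -1, 1) = (-6, -5, 11)

Answer: -5 -5 10
-5 -4 9
-6 -3 9
-7 -3 10
-7 -4 11
-6 -5 11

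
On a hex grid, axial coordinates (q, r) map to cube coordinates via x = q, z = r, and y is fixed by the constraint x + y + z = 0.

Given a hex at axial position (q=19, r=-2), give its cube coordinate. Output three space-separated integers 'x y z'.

x = q = 19
z = r = -2
y = -x - z = -(19) - (-2) = -17

Answer: 19 -17 -2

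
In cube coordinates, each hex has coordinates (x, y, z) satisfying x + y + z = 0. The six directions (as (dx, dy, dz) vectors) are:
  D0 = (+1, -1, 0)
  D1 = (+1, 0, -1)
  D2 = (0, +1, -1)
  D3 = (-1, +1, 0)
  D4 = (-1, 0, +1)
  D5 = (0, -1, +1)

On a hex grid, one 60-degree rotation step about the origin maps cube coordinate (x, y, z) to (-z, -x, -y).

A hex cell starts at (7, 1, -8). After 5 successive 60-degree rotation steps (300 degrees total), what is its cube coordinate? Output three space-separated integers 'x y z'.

Answer: -1 8 -7

Derivation:
Start: (7, 1, -8)
Step 1: (7, 1, -8) -> (-(-8), -(7), -(1)) = (8, -7, -1)
Step 2: (8, -7, -1) -> (-(-1), -(8), -(-7)) = (1, -8, 7)
Step 3: (1, -8, 7) -> (-(7), -(1), -(-8)) = (-7, -1, 8)
Step 4: (-7, -1, 8) -> (-(8), -(-7), -(-1)) = (-8, 7, 1)
Step 5: (-8, 7, 1) -> (-(1), -(-8), -(7)) = (-1, 8, -7)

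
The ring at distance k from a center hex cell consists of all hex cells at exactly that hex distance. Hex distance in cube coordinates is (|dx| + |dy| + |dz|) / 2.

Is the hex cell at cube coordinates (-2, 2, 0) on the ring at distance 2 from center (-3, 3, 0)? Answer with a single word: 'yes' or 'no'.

|px - cx| = |-2 - (-3)| = 1
|py - cy| = |2 - 3| = 1
|pz - cz| = |0 - 0| = 0
distance = (1+1+0)/2 = 2/2 = 1
radius = 2; distance != radius -> no

Answer: no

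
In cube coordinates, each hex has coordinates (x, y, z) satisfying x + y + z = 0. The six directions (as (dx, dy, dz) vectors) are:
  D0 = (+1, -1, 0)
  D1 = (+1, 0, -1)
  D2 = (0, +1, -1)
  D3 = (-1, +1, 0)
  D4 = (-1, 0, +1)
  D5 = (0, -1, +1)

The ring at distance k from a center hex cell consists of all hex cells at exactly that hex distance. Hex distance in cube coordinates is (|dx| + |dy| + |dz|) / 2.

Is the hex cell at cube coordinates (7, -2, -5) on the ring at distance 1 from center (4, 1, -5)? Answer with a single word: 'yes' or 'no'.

|px - cx| = |7 - 4| = 3
|py - cy| = |-2 - 1| = 3
|pz - cz| = |-5 - (-5)| = 0
distance = (3+3+0)/2 = 6/2 = 3
radius = 1; distance != radius -> no

Answer: no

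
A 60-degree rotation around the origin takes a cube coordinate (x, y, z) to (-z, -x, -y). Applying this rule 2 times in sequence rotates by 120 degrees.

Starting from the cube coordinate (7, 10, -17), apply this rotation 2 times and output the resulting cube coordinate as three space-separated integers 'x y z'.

Answer: 10 -17 7

Derivation:
Start: (7, 10, -17)
Step 1: (7, 10, -17) -> (-(-17), -(7), -(10)) = (17, -7, -10)
Step 2: (17, -7, -10) -> (-(-10), -(17), -(-7)) = (10, -17, 7)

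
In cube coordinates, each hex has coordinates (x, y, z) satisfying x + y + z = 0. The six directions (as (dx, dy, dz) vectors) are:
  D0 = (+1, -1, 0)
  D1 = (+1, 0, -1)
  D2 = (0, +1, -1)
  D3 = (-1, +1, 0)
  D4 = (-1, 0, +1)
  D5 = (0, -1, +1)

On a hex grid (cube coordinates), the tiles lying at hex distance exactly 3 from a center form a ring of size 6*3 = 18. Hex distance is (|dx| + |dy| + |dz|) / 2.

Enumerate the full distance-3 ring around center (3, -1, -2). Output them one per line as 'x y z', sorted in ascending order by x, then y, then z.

Answer: 0 -1 1
0 0 0
0 1 -1
0 2 -2
1 -2 1
1 2 -3
2 -3 1
2 2 -4
3 -4 1
3 2 -5
4 -4 0
4 1 -5
5 -4 -1
5 0 -5
6 -4 -2
6 -3 -3
6 -2 -4
6 -1 -5

Derivation:
Walk ring at distance 3 from (3, -1, -2):
Start at center + D4*3 = (0, -1, 1)
  hex 0: (0, -1, 1)
  hex 1: (1, -2, 1)
  hex 2: (2, -3, 1)
  hex 3: (3, -4, 1)
  hex 4: (4, -4, 0)
  hex 5: (5, -4, -1)
  hex 6: (6, -4, -2)
  hex 7: (6, -3, -3)
  hex 8: (6, -2, -4)
  hex 9: (6, -1, -5)
  hex 10: (5, 0, -5)
  hex 11: (4, 1, -5)
  hex 12: (3, 2, -5)
  hex 13: (2, 2, -4)
  hex 14: (1, 2, -3)
  hex 15: (0, 2, -2)
  hex 16: (0, 1, -1)
  hex 17: (0, 0, 0)
Sorted: 18 hexes.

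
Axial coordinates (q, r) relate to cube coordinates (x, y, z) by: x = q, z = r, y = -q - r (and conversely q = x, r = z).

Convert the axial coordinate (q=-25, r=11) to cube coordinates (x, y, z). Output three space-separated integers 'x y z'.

Answer: -25 14 11

Derivation:
x = q = -25
z = r = 11
y = -x - z = -(-25) - (11) = 14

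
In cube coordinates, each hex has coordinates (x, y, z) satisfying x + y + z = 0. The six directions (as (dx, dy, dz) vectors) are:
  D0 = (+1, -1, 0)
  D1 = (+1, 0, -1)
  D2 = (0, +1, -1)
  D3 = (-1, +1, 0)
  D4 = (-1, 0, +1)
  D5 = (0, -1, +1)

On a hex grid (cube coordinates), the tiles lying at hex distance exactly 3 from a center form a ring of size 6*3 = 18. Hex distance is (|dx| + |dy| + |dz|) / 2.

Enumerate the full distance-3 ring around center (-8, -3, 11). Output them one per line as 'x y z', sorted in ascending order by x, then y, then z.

Answer: -11 -3 14
-11 -2 13
-11 -1 12
-11 0 11
-10 -4 14
-10 0 10
-9 -5 14
-9 0 9
-8 -6 14
-8 0 8
-7 -6 13
-7 -1 8
-6 -6 12
-6 -2 8
-5 -6 11
-5 -5 10
-5 -4 9
-5 -3 8

Derivation:
Walk ring at distance 3 from (-8, -3, 11):
Start at center + D4*3 = (-11, -3, 14)
  hex 0: (-11, -3, 14)
  hex 1: (-10, -4, 14)
  hex 2: (-9, -5, 14)
  hex 3: (-8, -6, 14)
  hex 4: (-7, -6, 13)
  hex 5: (-6, -6, 12)
  hex 6: (-5, -6, 11)
  hex 7: (-5, -5, 10)
  hex 8: (-5, -4, 9)
  hex 9: (-5, -3, 8)
  hex 10: (-6, -2, 8)
  hex 11: (-7, -1, 8)
  hex 12: (-8, 0, 8)
  hex 13: (-9, 0, 9)
  hex 14: (-10, 0, 10)
  hex 15: (-11, 0, 11)
  hex 16: (-11, -1, 12)
  hex 17: (-11, -2, 13)
Sorted: 18 hexes.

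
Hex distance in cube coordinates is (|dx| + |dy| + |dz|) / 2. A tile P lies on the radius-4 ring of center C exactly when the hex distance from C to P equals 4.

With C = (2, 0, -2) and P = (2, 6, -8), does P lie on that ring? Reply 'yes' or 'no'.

|px - cx| = |2 - 2| = 0
|py - cy| = |6 - 0| = 6
|pz - cz| = |-8 - (-2)| = 6
distance = (0+6+6)/2 = 12/2 = 6
radius = 4; distance != radius -> no

Answer: no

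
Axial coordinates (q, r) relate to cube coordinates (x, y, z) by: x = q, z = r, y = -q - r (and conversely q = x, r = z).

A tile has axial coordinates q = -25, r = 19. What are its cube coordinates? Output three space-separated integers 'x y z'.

x = q = -25
z = r = 19
y = -x - z = -(-25) - (19) = 6

Answer: -25 6 19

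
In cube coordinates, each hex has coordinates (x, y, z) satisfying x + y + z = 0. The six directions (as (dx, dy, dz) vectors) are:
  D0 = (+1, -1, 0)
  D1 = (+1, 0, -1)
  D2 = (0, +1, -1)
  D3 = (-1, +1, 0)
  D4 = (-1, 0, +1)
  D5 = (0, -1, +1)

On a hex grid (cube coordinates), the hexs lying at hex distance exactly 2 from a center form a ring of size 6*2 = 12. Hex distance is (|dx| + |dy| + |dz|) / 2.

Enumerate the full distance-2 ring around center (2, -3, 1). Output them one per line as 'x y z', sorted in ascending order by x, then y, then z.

Answer: 0 -3 3
0 -2 2
0 -1 1
1 -4 3
1 -1 0
2 -5 3
2 -1 -1
3 -5 2
3 -2 -1
4 -5 1
4 -4 0
4 -3 -1

Derivation:
Walk ring at distance 2 from (2, -3, 1):
Start at center + D4*2 = (0, -3, 3)
  hex 0: (0, -3, 3)
  hex 1: (1, -4, 3)
  hex 2: (2, -5, 3)
  hex 3: (3, -5, 2)
  hex 4: (4, -5, 1)
  hex 5: (4, -4, 0)
  hex 6: (4, -3, -1)
  hex 7: (3, -2, -1)
  hex 8: (2, -1, -1)
  hex 9: (1, -1, 0)
  hex 10: (0, -1, 1)
  hex 11: (0, -2, 2)
Sorted: 12 hexes.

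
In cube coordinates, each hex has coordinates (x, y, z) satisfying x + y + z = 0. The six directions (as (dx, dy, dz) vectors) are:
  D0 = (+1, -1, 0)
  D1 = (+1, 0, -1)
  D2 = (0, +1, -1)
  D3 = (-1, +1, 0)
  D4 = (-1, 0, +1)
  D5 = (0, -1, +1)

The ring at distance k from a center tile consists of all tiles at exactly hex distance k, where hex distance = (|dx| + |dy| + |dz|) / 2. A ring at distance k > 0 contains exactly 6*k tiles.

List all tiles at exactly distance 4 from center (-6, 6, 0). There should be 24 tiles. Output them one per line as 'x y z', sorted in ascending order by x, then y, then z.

Walk ring at distance 4 from (-6, 6, 0):
Start at center + D4*4 = (-10, 6, 4)
  hex 0: (-10, 6, 4)
  hex 1: (-9, 5, 4)
  hex 2: (-8, 4, 4)
  hex 3: (-7, 3, 4)
  hex 4: (-6, 2, 4)
  hex 5: (-5, 2, 3)
  hex 6: (-4, 2, 2)
  hex 7: (-3, 2, 1)
  hex 8: (-2, 2, 0)
  hex 9: (-2, 3, -1)
  hex 10: (-2, 4, -2)
  hex 11: (-2, 5, -3)
  hex 12: (-2, 6, -4)
  hex 13: (-3, 7, -4)
  hex 14: (-4, 8, -4)
  hex 15: (-5, 9, -4)
  hex 16: (-6, 10, -4)
  hex 17: (-7, 10, -3)
  hex 18: (-8, 10, -2)
  hex 19: (-9, 10, -1)
  hex 20: (-10, 10, 0)
  hex 21: (-10, 9, 1)
  hex 22: (-10, 8, 2)
  hex 23: (-10, 7, 3)
Sorted: 24 hexes.

Answer: -10 6 4
-10 7 3
-10 8 2
-10 9 1
-10 10 0
-9 5 4
-9 10 -1
-8 4 4
-8 10 -2
-7 3 4
-7 10 -3
-6 2 4
-6 10 -4
-5 2 3
-5 9 -4
-4 2 2
-4 8 -4
-3 2 1
-3 7 -4
-2 2 0
-2 3 -1
-2 4 -2
-2 5 -3
-2 6 -4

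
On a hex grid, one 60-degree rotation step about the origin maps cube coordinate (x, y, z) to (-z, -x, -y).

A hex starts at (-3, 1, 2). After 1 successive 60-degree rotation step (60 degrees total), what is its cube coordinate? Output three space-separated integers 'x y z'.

Start: (-3, 1, 2)
Step 1: (-3, 1, 2) -> (-(2), -(-3), -(1)) = (-2, 3, -1)

Answer: -2 3 -1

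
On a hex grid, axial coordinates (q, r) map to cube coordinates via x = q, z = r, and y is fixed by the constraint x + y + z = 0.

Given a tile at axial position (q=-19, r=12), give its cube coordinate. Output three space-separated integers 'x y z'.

x = q = -19
z = r = 12
y = -x - z = -(-19) - (12) = 7

Answer: -19 7 12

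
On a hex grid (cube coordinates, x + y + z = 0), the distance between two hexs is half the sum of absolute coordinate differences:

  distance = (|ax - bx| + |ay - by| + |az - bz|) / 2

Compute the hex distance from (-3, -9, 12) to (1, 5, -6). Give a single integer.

|ax - bx| = |-3 - 1| = 4
|ay - by| = |-9 - 5| = 14
|az - bz| = |12 - (-6)| = 18
distance = (4 + 14 + 18) / 2 = 36 / 2 = 18

Answer: 18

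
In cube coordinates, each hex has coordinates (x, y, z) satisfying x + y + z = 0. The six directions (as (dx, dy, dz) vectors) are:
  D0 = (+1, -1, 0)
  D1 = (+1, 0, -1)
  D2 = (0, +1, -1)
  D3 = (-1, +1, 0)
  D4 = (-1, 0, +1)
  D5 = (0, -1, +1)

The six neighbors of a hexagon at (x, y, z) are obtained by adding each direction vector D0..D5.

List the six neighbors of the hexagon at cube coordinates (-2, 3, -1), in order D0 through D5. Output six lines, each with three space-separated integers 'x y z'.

Center: (-2, 3, -1). Add each direction:
  D0: (-2, 3, -1) + (1, -1, 0) = (-1, 2, -1)
  D1: (-2, 3, -1) + (1, 0, -1) = (-1, 3, -2)
  D2: (-2, 3, -1) + (0, 1, -1) = (-2, 4, -2)
  D3: (-2, 3, -1) + (-1, 1, 0) = (-3, 4, -1)
  D4: (-2, 3, -1) + (-1, 0, 1) = (-3, 3, 0)
  D5: (-2, 3, -1) + (0, -1, 1) = (-2, 2, 0)

Answer: -1 2 -1
-1 3 -2
-2 4 -2
-3 4 -1
-3 3 0
-2 2 0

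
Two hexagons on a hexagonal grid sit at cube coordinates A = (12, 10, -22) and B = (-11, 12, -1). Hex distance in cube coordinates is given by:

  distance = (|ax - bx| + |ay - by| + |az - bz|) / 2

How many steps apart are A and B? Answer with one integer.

Answer: 23

Derivation:
|ax - bx| = |12 - (-11)| = 23
|ay - by| = |10 - 12| = 2
|az - bz| = |-22 - (-1)| = 21
distance = (23 + 2 + 21) / 2 = 46 / 2 = 23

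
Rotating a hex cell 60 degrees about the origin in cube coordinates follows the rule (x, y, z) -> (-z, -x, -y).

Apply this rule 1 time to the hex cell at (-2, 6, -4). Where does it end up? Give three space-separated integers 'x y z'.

Answer: 4 2 -6

Derivation:
Start: (-2, 6, -4)
Step 1: (-2, 6, -4) -> (-(-4), -(-2), -(6)) = (4, 2, -6)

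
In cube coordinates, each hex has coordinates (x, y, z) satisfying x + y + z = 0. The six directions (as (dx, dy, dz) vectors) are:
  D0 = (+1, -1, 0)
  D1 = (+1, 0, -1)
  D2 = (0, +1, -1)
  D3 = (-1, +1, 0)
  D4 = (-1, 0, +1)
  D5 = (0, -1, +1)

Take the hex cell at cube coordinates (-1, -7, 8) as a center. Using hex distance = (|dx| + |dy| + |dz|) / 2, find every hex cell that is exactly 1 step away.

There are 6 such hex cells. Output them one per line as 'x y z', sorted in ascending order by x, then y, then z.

Walk ring at distance 1 from (-1, -7, 8):
Start at center + D4*1 = (-2, -7, 9)
  hex 0: (-2, -7, 9)
  hex 1: (-1, -8, 9)
  hex 2: (0, -8, 8)
  hex 3: (0, -7, 7)
  hex 4: (-1, -6, 7)
  hex 5: (-2, -6, 8)
Sorted: 6 hexes.

Answer: -2 -7 9
-2 -6 8
-1 -8 9
-1 -6 7
0 -8 8
0 -7 7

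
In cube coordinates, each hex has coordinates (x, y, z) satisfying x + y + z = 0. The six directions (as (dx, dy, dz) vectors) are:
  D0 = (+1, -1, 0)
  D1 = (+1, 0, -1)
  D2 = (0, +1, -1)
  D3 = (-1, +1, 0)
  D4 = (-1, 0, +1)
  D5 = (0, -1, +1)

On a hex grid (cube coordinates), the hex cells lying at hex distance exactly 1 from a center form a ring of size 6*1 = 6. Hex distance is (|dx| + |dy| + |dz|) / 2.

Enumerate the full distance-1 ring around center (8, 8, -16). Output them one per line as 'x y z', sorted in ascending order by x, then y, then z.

Answer: 7 8 -15
7 9 -16
8 7 -15
8 9 -17
9 7 -16
9 8 -17

Derivation:
Walk ring at distance 1 from (8, 8, -16):
Start at center + D4*1 = (7, 8, -15)
  hex 0: (7, 8, -15)
  hex 1: (8, 7, -15)
  hex 2: (9, 7, -16)
  hex 3: (9, 8, -17)
  hex 4: (8, 9, -17)
  hex 5: (7, 9, -16)
Sorted: 6 hexes.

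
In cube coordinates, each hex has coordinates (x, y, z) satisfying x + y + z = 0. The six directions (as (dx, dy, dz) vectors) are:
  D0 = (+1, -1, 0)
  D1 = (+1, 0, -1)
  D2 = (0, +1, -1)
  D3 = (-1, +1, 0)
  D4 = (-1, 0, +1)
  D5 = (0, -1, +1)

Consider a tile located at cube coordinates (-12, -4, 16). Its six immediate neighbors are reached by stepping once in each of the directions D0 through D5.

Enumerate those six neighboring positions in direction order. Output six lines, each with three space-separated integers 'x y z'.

Answer: -11 -5 16
-11 -4 15
-12 -3 15
-13 -3 16
-13 -4 17
-12 -5 17

Derivation:
Center: (-12, -4, 16). Add each direction:
  D0: (-12, -4, 16) + (1, -1, 0) = (-11, -5, 16)
  D1: (-12, -4, 16) + (1, 0, -1) = (-11, -4, 15)
  D2: (-12, -4, 16) + (0, 1, -1) = (-12, -3, 15)
  D3: (-12, -4, 16) + (-1, 1, 0) = (-13, -3, 16)
  D4: (-12, -4, 16) + (-1, 0, 1) = (-13, -4, 17)
  D5: (-12, -4, 16) + (0, -1, 1) = (-12, -5, 17)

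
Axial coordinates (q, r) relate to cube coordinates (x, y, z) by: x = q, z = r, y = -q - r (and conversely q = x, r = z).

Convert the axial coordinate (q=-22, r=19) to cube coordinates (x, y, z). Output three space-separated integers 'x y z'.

x = q = -22
z = r = 19
y = -x - z = -(-22) - (19) = 3

Answer: -22 3 19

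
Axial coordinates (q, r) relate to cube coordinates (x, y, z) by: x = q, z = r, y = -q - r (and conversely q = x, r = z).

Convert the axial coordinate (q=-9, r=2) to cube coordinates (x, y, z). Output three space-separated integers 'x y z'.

Answer: -9 7 2

Derivation:
x = q = -9
z = r = 2
y = -x - z = -(-9) - (2) = 7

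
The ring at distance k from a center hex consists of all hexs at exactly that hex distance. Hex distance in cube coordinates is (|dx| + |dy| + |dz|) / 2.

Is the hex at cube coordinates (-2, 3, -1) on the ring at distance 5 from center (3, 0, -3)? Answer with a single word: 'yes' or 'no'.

Answer: yes

Derivation:
|px - cx| = |-2 - 3| = 5
|py - cy| = |3 - 0| = 3
|pz - cz| = |-1 - (-3)| = 2
distance = (5+3+2)/2 = 10/2 = 5
radius = 5; distance == radius -> yes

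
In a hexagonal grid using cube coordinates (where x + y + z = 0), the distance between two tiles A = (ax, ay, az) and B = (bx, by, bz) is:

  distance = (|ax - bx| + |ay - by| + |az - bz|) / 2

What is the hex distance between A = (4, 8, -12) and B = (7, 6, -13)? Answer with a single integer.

Answer: 3

Derivation:
|ax - bx| = |4 - 7| = 3
|ay - by| = |8 - 6| = 2
|az - bz| = |-12 - (-13)| = 1
distance = (3 + 2 + 1) / 2 = 6 / 2 = 3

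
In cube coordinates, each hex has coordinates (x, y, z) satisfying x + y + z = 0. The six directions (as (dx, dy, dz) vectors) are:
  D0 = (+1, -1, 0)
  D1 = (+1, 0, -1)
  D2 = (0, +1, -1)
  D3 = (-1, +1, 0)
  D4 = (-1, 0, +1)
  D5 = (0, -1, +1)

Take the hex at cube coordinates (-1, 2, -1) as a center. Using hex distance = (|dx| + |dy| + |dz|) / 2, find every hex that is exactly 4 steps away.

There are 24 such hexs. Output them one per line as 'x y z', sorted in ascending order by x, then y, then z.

Answer: -5 2 3
-5 3 2
-5 4 1
-5 5 0
-5 6 -1
-4 1 3
-4 6 -2
-3 0 3
-3 6 -3
-2 -1 3
-2 6 -4
-1 -2 3
-1 6 -5
0 -2 2
0 5 -5
1 -2 1
1 4 -5
2 -2 0
2 3 -5
3 -2 -1
3 -1 -2
3 0 -3
3 1 -4
3 2 -5

Derivation:
Walk ring at distance 4 from (-1, 2, -1):
Start at center + D4*4 = (-5, 2, 3)
  hex 0: (-5, 2, 3)
  hex 1: (-4, 1, 3)
  hex 2: (-3, 0, 3)
  hex 3: (-2, -1, 3)
  hex 4: (-1, -2, 3)
  hex 5: (0, -2, 2)
  hex 6: (1, -2, 1)
  hex 7: (2, -2, 0)
  hex 8: (3, -2, -1)
  hex 9: (3, -1, -2)
  hex 10: (3, 0, -3)
  hex 11: (3, 1, -4)
  hex 12: (3, 2, -5)
  hex 13: (2, 3, -5)
  hex 14: (1, 4, -5)
  hex 15: (0, 5, -5)
  hex 16: (-1, 6, -5)
  hex 17: (-2, 6, -4)
  hex 18: (-3, 6, -3)
  hex 19: (-4, 6, -2)
  hex 20: (-5, 6, -1)
  hex 21: (-5, 5, 0)
  hex 22: (-5, 4, 1)
  hex 23: (-5, 3, 2)
Sorted: 24 hexes.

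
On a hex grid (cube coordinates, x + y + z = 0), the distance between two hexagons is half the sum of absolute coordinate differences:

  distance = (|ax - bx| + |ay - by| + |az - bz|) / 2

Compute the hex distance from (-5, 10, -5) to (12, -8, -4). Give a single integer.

Answer: 18

Derivation:
|ax - bx| = |-5 - 12| = 17
|ay - by| = |10 - (-8)| = 18
|az - bz| = |-5 - (-4)| = 1
distance = (17 + 18 + 1) / 2 = 36 / 2 = 18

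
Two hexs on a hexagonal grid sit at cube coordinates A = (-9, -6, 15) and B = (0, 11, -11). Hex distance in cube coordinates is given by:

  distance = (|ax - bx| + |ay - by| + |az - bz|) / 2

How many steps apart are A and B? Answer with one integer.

|ax - bx| = |-9 - 0| = 9
|ay - by| = |-6 - 11| = 17
|az - bz| = |15 - (-11)| = 26
distance = (9 + 17 + 26) / 2 = 52 / 2 = 26

Answer: 26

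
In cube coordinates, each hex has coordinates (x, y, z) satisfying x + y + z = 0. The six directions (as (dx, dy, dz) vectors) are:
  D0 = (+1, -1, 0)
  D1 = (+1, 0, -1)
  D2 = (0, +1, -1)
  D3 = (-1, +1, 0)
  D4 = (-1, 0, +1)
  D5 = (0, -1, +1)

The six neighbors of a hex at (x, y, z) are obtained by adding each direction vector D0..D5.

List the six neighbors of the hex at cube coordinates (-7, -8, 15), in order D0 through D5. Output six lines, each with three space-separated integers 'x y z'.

Answer: -6 -9 15
-6 -8 14
-7 -7 14
-8 -7 15
-8 -8 16
-7 -9 16

Derivation:
Center: (-7, -8, 15). Add each direction:
  D0: (-7, -8, 15) + (1, -1, 0) = (-6, -9, 15)
  D1: (-7, -8, 15) + (1, 0, -1) = (-6, -8, 14)
  D2: (-7, -8, 15) + (0, 1, -1) = (-7, -7, 14)
  D3: (-7, -8, 15) + (-1, 1, 0) = (-8, -7, 15)
  D4: (-7, -8, 15) + (-1, 0, 1) = (-8, -8, 16)
  D5: (-7, -8, 15) + (0, -1, 1) = (-7, -9, 16)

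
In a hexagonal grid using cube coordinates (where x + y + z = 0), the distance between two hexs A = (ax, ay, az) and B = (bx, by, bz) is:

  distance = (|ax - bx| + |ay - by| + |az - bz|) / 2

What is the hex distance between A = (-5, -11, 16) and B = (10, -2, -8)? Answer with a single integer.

Answer: 24

Derivation:
|ax - bx| = |-5 - 10| = 15
|ay - by| = |-11 - (-2)| = 9
|az - bz| = |16 - (-8)| = 24
distance = (15 + 9 + 24) / 2 = 48 / 2 = 24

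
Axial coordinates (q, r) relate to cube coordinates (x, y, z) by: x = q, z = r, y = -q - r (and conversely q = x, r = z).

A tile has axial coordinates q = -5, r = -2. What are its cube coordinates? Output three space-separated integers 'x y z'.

Answer: -5 7 -2

Derivation:
x = q = -5
z = r = -2
y = -x - z = -(-5) - (-2) = 7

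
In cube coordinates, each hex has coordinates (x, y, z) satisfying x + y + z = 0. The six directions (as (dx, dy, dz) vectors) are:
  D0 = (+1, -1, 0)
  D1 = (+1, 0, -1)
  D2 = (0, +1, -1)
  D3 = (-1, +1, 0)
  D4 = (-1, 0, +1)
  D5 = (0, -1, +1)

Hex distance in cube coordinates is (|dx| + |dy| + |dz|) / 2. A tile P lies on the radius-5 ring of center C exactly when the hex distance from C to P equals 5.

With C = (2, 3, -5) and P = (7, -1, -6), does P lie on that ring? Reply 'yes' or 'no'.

Answer: yes

Derivation:
|px - cx| = |7 - 2| = 5
|py - cy| = |-1 - 3| = 4
|pz - cz| = |-6 - (-5)| = 1
distance = (5+4+1)/2 = 10/2 = 5
radius = 5; distance == radius -> yes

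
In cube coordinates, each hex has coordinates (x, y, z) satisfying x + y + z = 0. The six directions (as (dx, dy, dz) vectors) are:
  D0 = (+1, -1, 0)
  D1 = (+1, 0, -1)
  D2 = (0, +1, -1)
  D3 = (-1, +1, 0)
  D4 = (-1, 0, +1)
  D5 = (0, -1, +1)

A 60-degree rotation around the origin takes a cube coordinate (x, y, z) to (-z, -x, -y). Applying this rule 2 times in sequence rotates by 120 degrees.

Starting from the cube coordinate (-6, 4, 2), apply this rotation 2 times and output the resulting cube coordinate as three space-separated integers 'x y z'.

Answer: 4 2 -6

Derivation:
Start: (-6, 4, 2)
Step 1: (-6, 4, 2) -> (-(2), -(-6), -(4)) = (-2, 6, -4)
Step 2: (-2, 6, -4) -> (-(-4), -(-2), -(6)) = (4, 2, -6)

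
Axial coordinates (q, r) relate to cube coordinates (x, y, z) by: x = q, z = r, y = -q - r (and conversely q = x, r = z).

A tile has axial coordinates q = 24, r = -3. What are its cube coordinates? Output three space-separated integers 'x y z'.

x = q = 24
z = r = -3
y = -x - z = -(24) - (-3) = -21

Answer: 24 -21 -3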